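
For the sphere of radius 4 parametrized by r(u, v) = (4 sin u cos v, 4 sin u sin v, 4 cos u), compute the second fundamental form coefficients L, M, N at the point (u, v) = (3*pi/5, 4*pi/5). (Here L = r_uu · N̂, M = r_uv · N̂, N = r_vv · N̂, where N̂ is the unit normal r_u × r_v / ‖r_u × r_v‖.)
L = -4;  M = 0;  N = -5/2 - sqrt(5)/2

Compute the unit normal N̂(u, v) = (sin(u)^2*cos(v)/Abs(sin(u)), sin(u)^2*sin(v)/Abs(sin(u)), sin(2*u)/(2*Abs(sin(u)))), and the second partials r_uu, r_uv, r_vv. Take dot products:
  L(u, v) = r_uu · N̂ = -4*sin(u)/Abs(sin(u)),
  M(u, v) = r_uv · N̂ = 0,
  N(u, v) = r_vv · N̂ = -4*sin(u)^3/Abs(sin(u)).
Evaluating at (u, v) = (3*pi/5, 4*pi/5):
  L = -4, M = 0, N = -5/2 - sqrt(5)/2.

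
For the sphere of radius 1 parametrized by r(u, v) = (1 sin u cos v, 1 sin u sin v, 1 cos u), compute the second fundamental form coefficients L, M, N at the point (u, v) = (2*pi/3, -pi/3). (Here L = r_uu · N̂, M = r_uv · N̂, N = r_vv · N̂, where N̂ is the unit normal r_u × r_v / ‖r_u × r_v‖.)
L = -1;  M = 0;  N = -3/4

Compute the unit normal N̂(u, v) = (sin(u)^2*cos(v)/Abs(sin(u)), sin(u)^2*sin(v)/Abs(sin(u)), sin(2*u)/(2*Abs(sin(u)))), and the second partials r_uu, r_uv, r_vv. Take dot products:
  L(u, v) = r_uu · N̂ = -sin(u)/Abs(sin(u)),
  M(u, v) = r_uv · N̂ = 0,
  N(u, v) = r_vv · N̂ = -sin(u)^3/Abs(sin(u)).
Evaluating at (u, v) = (2*pi/3, -pi/3):
  L = -1, M = 0, N = -3/4.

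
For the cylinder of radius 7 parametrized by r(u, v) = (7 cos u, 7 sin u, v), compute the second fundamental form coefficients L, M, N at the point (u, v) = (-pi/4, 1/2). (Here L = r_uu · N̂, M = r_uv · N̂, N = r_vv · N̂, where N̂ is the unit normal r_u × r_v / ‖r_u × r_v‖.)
L = -7;  M = 0;  N = 0

Compute the unit normal N̂(u, v) = (cos(u), sin(u), 0), and the second partials r_uu, r_uv, r_vv. Take dot products:
  L(u, v) = r_uu · N̂ = -7,
  M(u, v) = r_uv · N̂ = 0,
  N(u, v) = r_vv · N̂ = 0.
Evaluating at (u, v) = (-pi/4, 1/2):
  L = -7, M = 0, N = 0.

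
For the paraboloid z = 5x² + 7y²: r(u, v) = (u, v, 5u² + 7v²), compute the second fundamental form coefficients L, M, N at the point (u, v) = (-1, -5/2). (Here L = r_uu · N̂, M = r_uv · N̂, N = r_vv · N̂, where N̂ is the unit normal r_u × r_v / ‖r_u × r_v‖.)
L = 5*sqrt(1326)/663;  M = 0;  N = 7*sqrt(1326)/663

Compute the unit normal N̂(u, v) = (-10*u/sqrt(100*u^2 + 196*v^2 + 1), -14*v/sqrt(100*u^2 + 196*v^2 + 1), 1/sqrt(100*u^2 + 196*v^2 + 1)), and the second partials r_uu, r_uv, r_vv. Take dot products:
  L(u, v) = r_uu · N̂ = 10/sqrt(100*u^2 + 196*v^2 + 1),
  M(u, v) = r_uv · N̂ = 0,
  N(u, v) = r_vv · N̂ = 14/sqrt(100*u^2 + 196*v^2 + 1).
Evaluating at (u, v) = (-1, -5/2):
  L = 5*sqrt(1326)/663, M = 0, N = 7*sqrt(1326)/663.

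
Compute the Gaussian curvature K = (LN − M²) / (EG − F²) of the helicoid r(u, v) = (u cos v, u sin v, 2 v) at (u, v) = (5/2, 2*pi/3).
K = -64/1681

Coefficients of the first fundamental form: E = 1, F = 0, G = u^2 + 4.
Coefficients of the second fundamental form: L = 0, M = -2/sqrt(u^2 + 4), N = 0.
Assemble K = (LN − M²)/(EG − F²) = -4/(u^2 + 4)^2. At (u, v) = (5/2, 2*pi/3): K = -64/1681.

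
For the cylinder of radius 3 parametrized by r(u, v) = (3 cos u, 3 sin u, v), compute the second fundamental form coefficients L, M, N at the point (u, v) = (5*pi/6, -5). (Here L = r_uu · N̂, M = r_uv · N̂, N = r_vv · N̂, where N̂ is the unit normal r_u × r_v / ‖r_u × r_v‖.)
L = -3;  M = 0;  N = 0

Compute the unit normal N̂(u, v) = (cos(u), sin(u), 0), and the second partials r_uu, r_uv, r_vv. Take dot products:
  L(u, v) = r_uu · N̂ = -3,
  M(u, v) = r_uv · N̂ = 0,
  N(u, v) = r_vv · N̂ = 0.
Evaluating at (u, v) = (5*pi/6, -5):
  L = -3, M = 0, N = 0.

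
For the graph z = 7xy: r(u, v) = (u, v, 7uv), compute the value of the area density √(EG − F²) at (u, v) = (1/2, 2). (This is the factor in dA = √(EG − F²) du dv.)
√(EG − F²)|_{(1/2, 2)} = 3*sqrt(93)/2

E = 49*v^2 + 1, F = 49*u*v, G = 49*u^2 + 1, so EG − F² = 49*u^2 + 49*v^2 + 1. Taking the positive square root: √(EG − F²) = sqrt(49*u^2 + 49*v^2 + 1). At (u, v) = (1/2, 2): 3*sqrt(93)/2.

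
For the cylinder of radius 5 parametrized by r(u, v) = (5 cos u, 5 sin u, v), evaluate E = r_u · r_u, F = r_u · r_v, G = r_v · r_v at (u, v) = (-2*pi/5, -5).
E = 25;  F = 0;  G = 1

Partials: r_u = (-5*sin(u), 5*cos(u), 0), r_v = (0, 0, 1). As functions of (u, v):
  E = r_u · r_u = 25,
  F = r_u · r_v = 0,
  G = r_v · r_v = 1.
Evaluating at (u, v) = (-2*pi/5, -5): E = 25, F = 0, G = 1.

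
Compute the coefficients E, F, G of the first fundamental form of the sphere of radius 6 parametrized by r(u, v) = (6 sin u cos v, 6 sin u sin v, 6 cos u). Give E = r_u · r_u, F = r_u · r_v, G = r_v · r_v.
E = 36;  F = 0;  G = 36*sin(u)^2

Compute partials: r_u = (6*cos(u)*cos(v), 6*sin(v)*cos(u), -6*sin(u)), r_v = (-6*sin(u)*sin(v), 6*sin(u)*cos(v), 0). Then
  E = r_u · r_u = 36,
  F = r_u · r_v = 0,
  G = r_v · r_v = 36*sin(u)^2.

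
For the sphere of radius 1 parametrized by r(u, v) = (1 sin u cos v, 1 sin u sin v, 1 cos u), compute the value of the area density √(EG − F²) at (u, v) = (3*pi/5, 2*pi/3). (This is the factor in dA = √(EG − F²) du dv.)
√(EG − F²)|_{(3*pi/5, 2*pi/3)} = sqrt(2*sqrt(5) + 10)/4

E = 1, F = 0, G = sin(u)^2, so EG − F² = sin(u)^2. Taking the positive square root: √(EG − F²) = Abs(sin(u)). At (u, v) = (3*pi/5, 2*pi/3): sqrt(2*sqrt(5) + 10)/4.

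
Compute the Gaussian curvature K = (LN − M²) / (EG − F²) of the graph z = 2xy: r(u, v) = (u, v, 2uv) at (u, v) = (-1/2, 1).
K = -1/9

Coefficients of the first fundamental form: E = 4*v^2 + 1, F = 4*u*v, G = 4*u^2 + 1.
Coefficients of the second fundamental form: L = 0, M = 2/sqrt(4*u^2 + 4*v^2 + 1), N = 0.
Assemble K = (LN − M²)/(EG − F²) = -4/(16*u^4 + 32*u^2*v^2 + 8*u^2 + 16*v^4 + 8*v^2 + 1). At (u, v) = (-1/2, 1): K = -1/9.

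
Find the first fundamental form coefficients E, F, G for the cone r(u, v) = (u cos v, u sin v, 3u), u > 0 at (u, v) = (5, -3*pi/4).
E = 10;  F = 0;  G = 25

Partials: r_u = (cos(v), sin(v), 3), r_v = (-u*sin(v), u*cos(v), 0). As functions of (u, v):
  E = r_u · r_u = 10,
  F = r_u · r_v = 0,
  G = r_v · r_v = u^2.
Evaluating at (u, v) = (5, -3*pi/4): E = 10, F = 0, G = 25.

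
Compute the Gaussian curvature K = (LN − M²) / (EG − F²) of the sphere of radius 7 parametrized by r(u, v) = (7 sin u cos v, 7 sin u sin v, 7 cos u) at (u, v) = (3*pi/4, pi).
K = 1/49

Coefficients of the first fundamental form: E = 49, F = 0, G = 49*sin(u)^2.
Coefficients of the second fundamental form: L = -7*sin(u)/Abs(sin(u)), M = 0, N = -7*sin(u)^3/Abs(sin(u)).
Assemble K = (LN − M²)/(EG − F²) = 1/49. At (u, v) = (3*pi/4, pi): K = 1/49.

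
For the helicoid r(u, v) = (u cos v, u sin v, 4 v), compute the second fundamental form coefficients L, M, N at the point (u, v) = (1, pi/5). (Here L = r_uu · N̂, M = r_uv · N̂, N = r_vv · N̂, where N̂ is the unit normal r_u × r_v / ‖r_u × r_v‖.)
L = 0;  M = -4*sqrt(17)/17;  N = 0

Compute the unit normal N̂(u, v) = (4*sin(v)/sqrt(u^2 + 16), -4*cos(v)/sqrt(u^2 + 16), u/sqrt(u^2 + 16)), and the second partials r_uu, r_uv, r_vv. Take dot products:
  L(u, v) = r_uu · N̂ = 0,
  M(u, v) = r_uv · N̂ = -4/sqrt(u^2 + 16),
  N(u, v) = r_vv · N̂ = 0.
Evaluating at (u, v) = (1, pi/5):
  L = 0, M = -4*sqrt(17)/17, N = 0.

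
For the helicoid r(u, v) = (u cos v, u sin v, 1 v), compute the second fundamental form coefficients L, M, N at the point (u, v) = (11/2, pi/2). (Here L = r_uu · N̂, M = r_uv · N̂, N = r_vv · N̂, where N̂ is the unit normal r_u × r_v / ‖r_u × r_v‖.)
L = 0;  M = -2*sqrt(5)/25;  N = 0

Compute the unit normal N̂(u, v) = (sin(v)/sqrt(u^2 + 1), -cos(v)/sqrt(u^2 + 1), u/sqrt(u^2 + 1)), and the second partials r_uu, r_uv, r_vv. Take dot products:
  L(u, v) = r_uu · N̂ = 0,
  M(u, v) = r_uv · N̂ = -1/sqrt(u^2 + 1),
  N(u, v) = r_vv · N̂ = 0.
Evaluating at (u, v) = (11/2, pi/2):
  L = 0, M = -2*sqrt(5)/25, N = 0.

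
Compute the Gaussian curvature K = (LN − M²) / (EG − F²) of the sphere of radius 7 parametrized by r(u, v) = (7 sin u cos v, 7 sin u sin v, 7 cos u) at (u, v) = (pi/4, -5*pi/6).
K = 1/49

Coefficients of the first fundamental form: E = 49, F = 0, G = 49*sin(u)^2.
Coefficients of the second fundamental form: L = -7*sin(u)/Abs(sin(u)), M = 0, N = -7*sin(u)^3/Abs(sin(u)).
Assemble K = (LN − M²)/(EG − F²) = 1/49. At (u, v) = (pi/4, -5*pi/6): K = 1/49.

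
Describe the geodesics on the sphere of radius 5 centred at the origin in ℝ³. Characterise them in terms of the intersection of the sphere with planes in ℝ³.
Geodesics on the sphere of radius 5 are great circles — circles of radius 5 obtained as the intersection of the sphere with planes through the origin (the centre of the sphere).

A curve α(t) of nonzero constant speed on the sphere of radius 5 is a geodesic iff its acceleration α̈ is everywhere normal to the surface, i.e. parallel to the radial vector α(t). Then d/dt(α × α̇) = α̇ × α̇ + α × α̈ = 0, so α × α̇ is a constant vector n ≠ 0 and α(t) · n = 0 for all t: α lies in the plane through the origin with normal n. The intersection of that plane with the sphere is a circle of radius 5 (a great circle). Conversely, a great circle traversed at constant speed has centripetal acceleration pointing at the origin, hence normal to the sphere, so every great circle is a geodesic.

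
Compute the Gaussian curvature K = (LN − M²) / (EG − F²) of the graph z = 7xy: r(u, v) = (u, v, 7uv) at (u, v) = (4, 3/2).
K = -784/12823561

Coefficients of the first fundamental form: E = 49*v^2 + 1, F = 49*u*v, G = 49*u^2 + 1.
Coefficients of the second fundamental form: L = 0, M = 7/sqrt(49*u^2 + 49*v^2 + 1), N = 0.
Assemble K = (LN − M²)/(EG − F²) = -49/(2401*u^4 + 4802*u^2*v^2 + 98*u^2 + 2401*v^4 + 98*v^2 + 1). At (u, v) = (4, 3/2): K = -784/12823561.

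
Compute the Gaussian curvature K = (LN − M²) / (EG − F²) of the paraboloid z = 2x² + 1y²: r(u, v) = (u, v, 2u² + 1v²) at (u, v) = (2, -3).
K = 8/10201

Coefficients of the first fundamental form: E = 16*u^2 + 1, F = 8*u*v, G = 4*v^2 + 1.
Coefficients of the second fundamental form: L = 4/sqrt(16*u^2 + 4*v^2 + 1), M = 0, N = 2/sqrt(16*u^2 + 4*v^2 + 1).
Assemble K = (LN − M²)/(EG − F²) = 8/(256*u^4 + 128*u^2*v^2 + 32*u^2 + 16*v^4 + 8*v^2 + 1). At (u, v) = (2, -3): K = 8/10201.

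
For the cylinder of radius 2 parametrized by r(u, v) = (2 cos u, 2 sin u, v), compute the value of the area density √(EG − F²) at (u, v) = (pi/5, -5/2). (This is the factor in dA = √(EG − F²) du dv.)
√(EG − F²)|_{(pi/5, -5/2)} = 2

E = 4, F = 0, G = 1, so EG − F² = 4. Taking the positive square root: √(EG − F²) = 2. At (u, v) = (pi/5, -5/2): 2.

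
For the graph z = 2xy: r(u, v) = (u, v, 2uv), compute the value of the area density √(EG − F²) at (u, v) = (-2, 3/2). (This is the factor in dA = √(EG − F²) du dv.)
√(EG − F²)|_{(-2, 3/2)} = sqrt(26)

E = 4*v^2 + 1, F = 4*u*v, G = 4*u^2 + 1, so EG − F² = 4*u^2 + 4*v^2 + 1. Taking the positive square root: √(EG − F²) = sqrt(4*u^2 + 4*v^2 + 1). At (u, v) = (-2, 3/2): sqrt(26).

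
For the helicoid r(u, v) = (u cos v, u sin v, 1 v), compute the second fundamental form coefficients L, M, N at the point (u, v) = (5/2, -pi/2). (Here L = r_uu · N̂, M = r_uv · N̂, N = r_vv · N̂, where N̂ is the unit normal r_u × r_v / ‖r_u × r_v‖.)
L = 0;  M = -2*sqrt(29)/29;  N = 0

Compute the unit normal N̂(u, v) = (sin(v)/sqrt(u^2 + 1), -cos(v)/sqrt(u^2 + 1), u/sqrt(u^2 + 1)), and the second partials r_uu, r_uv, r_vv. Take dot products:
  L(u, v) = r_uu · N̂ = 0,
  M(u, v) = r_uv · N̂ = -1/sqrt(u^2 + 1),
  N(u, v) = r_vv · N̂ = 0.
Evaluating at (u, v) = (5/2, -pi/2):
  L = 0, M = -2*sqrt(29)/29, N = 0.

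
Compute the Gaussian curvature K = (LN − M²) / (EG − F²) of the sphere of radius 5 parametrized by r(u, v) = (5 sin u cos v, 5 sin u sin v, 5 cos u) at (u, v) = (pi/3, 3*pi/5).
K = 1/25

Coefficients of the first fundamental form: E = 25, F = 0, G = 25*sin(u)^2.
Coefficients of the second fundamental form: L = -5*sin(u)/Abs(sin(u)), M = 0, N = -5*sin(u)^3/Abs(sin(u)).
Assemble K = (LN − M²)/(EG − F²) = 1/25. At (u, v) = (pi/3, 3*pi/5): K = 1/25.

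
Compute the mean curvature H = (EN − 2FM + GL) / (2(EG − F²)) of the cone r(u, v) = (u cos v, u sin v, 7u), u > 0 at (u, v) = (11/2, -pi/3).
H = 7*sqrt(2)/110

With E = 50, F = 0, G = u^2, L = 0, M = 0, N = 7*sqrt(2)*u^2/(10*Abs(u)), assemble
  H = (EN − 2FM + GL) / (2(EG − F²)) = 7*sqrt(2)/(20*Abs(u)).
At (u, v) = (11/2, -pi/3): H = 7*sqrt(2)/110.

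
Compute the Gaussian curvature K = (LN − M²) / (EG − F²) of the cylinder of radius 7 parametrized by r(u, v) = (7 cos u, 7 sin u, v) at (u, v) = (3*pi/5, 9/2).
K = 0

Coefficients of the first fundamental form: E = 49, F = 0, G = 1.
Coefficients of the second fundamental form: L = -7, M = 0, N = 0.
Assemble K = (LN − M²)/(EG − F²) = 0. At (u, v) = (3*pi/5, 9/2): K = 0.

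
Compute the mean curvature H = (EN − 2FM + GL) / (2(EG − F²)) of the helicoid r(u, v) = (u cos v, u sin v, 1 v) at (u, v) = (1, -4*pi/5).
H = 0

With E = 1, F = 0, G = u^2 + 1, L = 0, M = -1/sqrt(u^2 + 1), N = 0, assemble
  H = (EN − 2FM + GL) / (2(EG − F²)) = 0.
At (u, v) = (1, -4*pi/5): H = 0.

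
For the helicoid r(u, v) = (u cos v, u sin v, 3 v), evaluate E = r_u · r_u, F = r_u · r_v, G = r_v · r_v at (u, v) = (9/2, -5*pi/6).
E = 1;  F = 0;  G = 117/4

Partials: r_u = (cos(v), sin(v), 0), r_v = (-u*sin(v), u*cos(v), 3). As functions of (u, v):
  E = r_u · r_u = 1,
  F = r_u · r_v = 0,
  G = r_v · r_v = u^2 + 9.
Evaluating at (u, v) = (9/2, -5*pi/6): E = 1, F = 0, G = 117/4.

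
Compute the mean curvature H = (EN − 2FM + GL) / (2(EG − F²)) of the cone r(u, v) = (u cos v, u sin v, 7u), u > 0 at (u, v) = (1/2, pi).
H = 7*sqrt(2)/10

With E = 50, F = 0, G = u^2, L = 0, M = 0, N = 7*sqrt(2)*u^2/(10*Abs(u)), assemble
  H = (EN − 2FM + GL) / (2(EG − F²)) = 7*sqrt(2)/(20*Abs(u)).
At (u, v) = (1/2, pi): H = 7*sqrt(2)/10.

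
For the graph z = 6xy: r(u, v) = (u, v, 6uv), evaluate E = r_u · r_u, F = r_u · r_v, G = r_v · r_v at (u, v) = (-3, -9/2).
E = 730;  F = 486;  G = 325

Partials: r_u = (1, 0, 6*v), r_v = (0, 1, 6*u). As functions of (u, v):
  E = r_u · r_u = 36*v^2 + 1,
  F = r_u · r_v = 36*u*v,
  G = r_v · r_v = 36*u^2 + 1.
Evaluating at (u, v) = (-3, -9/2): E = 730, F = 486, G = 325.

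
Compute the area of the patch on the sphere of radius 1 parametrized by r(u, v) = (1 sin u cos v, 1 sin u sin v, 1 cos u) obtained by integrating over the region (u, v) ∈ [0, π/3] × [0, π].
Area = pi/2

Area = ∫∫ √(EG − F²) du dv with √(EG − F²) = Abs(sin(u)). Integrating over [0, π/3] × [0, π] gives pi/2.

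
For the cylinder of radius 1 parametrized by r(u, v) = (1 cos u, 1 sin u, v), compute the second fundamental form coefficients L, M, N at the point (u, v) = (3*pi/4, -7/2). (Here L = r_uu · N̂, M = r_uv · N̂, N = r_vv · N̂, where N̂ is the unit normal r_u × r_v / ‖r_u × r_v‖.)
L = -1;  M = 0;  N = 0

Compute the unit normal N̂(u, v) = (cos(u), sin(u), 0), and the second partials r_uu, r_uv, r_vv. Take dot products:
  L(u, v) = r_uu · N̂ = -1,
  M(u, v) = r_uv · N̂ = 0,
  N(u, v) = r_vv · N̂ = 0.
Evaluating at (u, v) = (3*pi/4, -7/2):
  L = -1, M = 0, N = 0.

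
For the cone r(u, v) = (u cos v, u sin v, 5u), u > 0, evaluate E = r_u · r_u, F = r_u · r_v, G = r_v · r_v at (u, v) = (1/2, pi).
E = 26;  F = 0;  G = 1/4

Partials: r_u = (cos(v), sin(v), 5), r_v = (-u*sin(v), u*cos(v), 0). As functions of (u, v):
  E = r_u · r_u = 26,
  F = r_u · r_v = 0,
  G = r_v · r_v = u^2.
Evaluating at (u, v) = (1/2, pi): E = 26, F = 0, G = 1/4.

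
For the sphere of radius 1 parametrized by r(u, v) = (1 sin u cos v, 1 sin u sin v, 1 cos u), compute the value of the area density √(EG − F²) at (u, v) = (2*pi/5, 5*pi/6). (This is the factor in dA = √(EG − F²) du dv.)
√(EG − F²)|_{(2*pi/5, 5*pi/6)} = sqrt(2*sqrt(5) + 10)/4

E = 1, F = 0, G = sin(u)^2, so EG − F² = sin(u)^2. Taking the positive square root: √(EG − F²) = Abs(sin(u)). At (u, v) = (2*pi/5, 5*pi/6): sqrt(2*sqrt(5) + 10)/4.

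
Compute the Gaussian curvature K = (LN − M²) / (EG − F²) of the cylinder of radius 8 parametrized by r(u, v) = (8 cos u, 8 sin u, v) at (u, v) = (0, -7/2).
K = 0

Coefficients of the first fundamental form: E = 64, F = 0, G = 1.
Coefficients of the second fundamental form: L = -8, M = 0, N = 0.
Assemble K = (LN − M²)/(EG − F²) = 0. At (u, v) = (0, -7/2): K = 0.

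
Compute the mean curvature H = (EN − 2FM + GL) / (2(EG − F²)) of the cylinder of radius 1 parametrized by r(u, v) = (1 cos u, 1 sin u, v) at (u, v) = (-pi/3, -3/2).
H = -1/2

With E = 1, F = 0, G = 1, L = -1, M = 0, N = 0, assemble
  H = (EN − 2FM + GL) / (2(EG − F²)) = -1/2.
At (u, v) = (-pi/3, -3/2): H = -1/2.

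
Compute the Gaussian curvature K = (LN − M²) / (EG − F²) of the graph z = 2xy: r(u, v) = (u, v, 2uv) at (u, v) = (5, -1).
K = -4/11025

Coefficients of the first fundamental form: E = 4*v^2 + 1, F = 4*u*v, G = 4*u^2 + 1.
Coefficients of the second fundamental form: L = 0, M = 2/sqrt(4*u^2 + 4*v^2 + 1), N = 0.
Assemble K = (LN − M²)/(EG − F²) = -4/(16*u^4 + 32*u^2*v^2 + 8*u^2 + 16*v^4 + 8*v^2 + 1). At (u, v) = (5, -1): K = -4/11025.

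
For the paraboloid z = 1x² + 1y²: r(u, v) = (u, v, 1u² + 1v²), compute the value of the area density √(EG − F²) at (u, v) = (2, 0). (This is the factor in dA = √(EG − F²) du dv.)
√(EG − F²)|_{(2, 0)} = sqrt(17)

E = 4*u^2 + 1, F = 4*u*v, G = 4*v^2 + 1, so EG − F² = 4*u^2 + 4*v^2 + 1. Taking the positive square root: √(EG − F²) = sqrt(4*u^2 + 4*v^2 + 1). At (u, v) = (2, 0): sqrt(17).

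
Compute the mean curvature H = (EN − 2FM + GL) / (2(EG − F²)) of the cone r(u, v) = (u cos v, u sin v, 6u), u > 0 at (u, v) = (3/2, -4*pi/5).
H = 2*sqrt(37)/37

With E = 37, F = 0, G = u^2, L = 0, M = 0, N = 6*sqrt(37)*u^2/(37*Abs(u)), assemble
  H = (EN − 2FM + GL) / (2(EG − F²)) = 3*sqrt(37)/(37*Abs(u)).
At (u, v) = (3/2, -4*pi/5): H = 2*sqrt(37)/37.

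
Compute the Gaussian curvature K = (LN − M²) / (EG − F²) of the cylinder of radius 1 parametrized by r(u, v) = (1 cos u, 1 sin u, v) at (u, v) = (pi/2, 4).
K = 0

Coefficients of the first fundamental form: E = 1, F = 0, G = 1.
Coefficients of the second fundamental form: L = -1, M = 0, N = 0.
Assemble K = (LN − M²)/(EG − F²) = 0. At (u, v) = (pi/2, 4): K = 0.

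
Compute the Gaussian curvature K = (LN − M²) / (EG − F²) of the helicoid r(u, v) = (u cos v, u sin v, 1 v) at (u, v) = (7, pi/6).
K = -1/2500

Coefficients of the first fundamental form: E = 1, F = 0, G = u^2 + 1.
Coefficients of the second fundamental form: L = 0, M = -1/sqrt(u^2 + 1), N = 0.
Assemble K = (LN − M²)/(EG − F²) = -1/(u^2 + 1)^2. At (u, v) = (7, pi/6): K = -1/2500.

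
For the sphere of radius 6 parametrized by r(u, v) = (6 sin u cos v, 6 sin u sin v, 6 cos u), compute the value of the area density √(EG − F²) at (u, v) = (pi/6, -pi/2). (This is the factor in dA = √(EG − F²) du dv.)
√(EG − F²)|_{(pi/6, -pi/2)} = 18

E = 36, F = 0, G = 36*sin(u)^2, so EG − F² = 1296*sin(u)^2. Taking the positive square root: √(EG − F²) = 36*Abs(sin(u)). At (u, v) = (pi/6, -pi/2): 18.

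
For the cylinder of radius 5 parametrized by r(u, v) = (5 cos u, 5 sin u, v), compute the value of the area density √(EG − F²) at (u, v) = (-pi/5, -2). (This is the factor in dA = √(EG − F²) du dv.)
√(EG − F²)|_{(-pi/5, -2)} = 5

E = 25, F = 0, G = 1, so EG − F² = 25. Taking the positive square root: √(EG − F²) = 5. At (u, v) = (-pi/5, -2): 5.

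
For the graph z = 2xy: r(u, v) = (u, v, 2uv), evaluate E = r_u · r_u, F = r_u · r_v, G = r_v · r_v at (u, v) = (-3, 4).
E = 65;  F = -48;  G = 37

Partials: r_u = (1, 0, 2*v), r_v = (0, 1, 2*u). As functions of (u, v):
  E = r_u · r_u = 4*v^2 + 1,
  F = r_u · r_v = 4*u*v,
  G = r_v · r_v = 4*u^2 + 1.
Evaluating at (u, v) = (-3, 4): E = 65, F = -48, G = 37.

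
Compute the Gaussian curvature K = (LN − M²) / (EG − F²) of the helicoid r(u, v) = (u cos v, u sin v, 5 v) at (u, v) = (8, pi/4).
K = -25/7921

Coefficients of the first fundamental form: E = 1, F = 0, G = u^2 + 25.
Coefficients of the second fundamental form: L = 0, M = -5/sqrt(u^2 + 25), N = 0.
Assemble K = (LN − M²)/(EG − F²) = -25/(u^2 + 25)^2. At (u, v) = (8, pi/4): K = -25/7921.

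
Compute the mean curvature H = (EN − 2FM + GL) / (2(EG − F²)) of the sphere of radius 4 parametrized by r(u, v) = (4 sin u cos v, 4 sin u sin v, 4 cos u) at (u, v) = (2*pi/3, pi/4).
H = -1/4

With E = 16, F = 0, G = 16*sin(u)^2, L = -4*sin(u)/Abs(sin(u)), M = 0, N = -4*sin(u)^3/Abs(sin(u)), assemble
  H = (EN − 2FM + GL) / (2(EG − F²)) = -sin(u)/(4*Abs(sin(u))).
At (u, v) = (2*pi/3, pi/4): H = -1/4.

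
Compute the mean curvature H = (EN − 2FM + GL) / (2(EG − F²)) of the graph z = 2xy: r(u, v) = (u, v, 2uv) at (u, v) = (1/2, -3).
H = 3*sqrt(38)/361

With E = 4*v^2 + 1, F = 4*u*v, G = 4*u^2 + 1, L = 0, M = 2/sqrt(4*u^2 + 4*v^2 + 1), N = 0, assemble
  H = (EN − 2FM + GL) / (2(EG − F²)) = -8*u*v/(4*u^2 + 4*v^2 + 1)^(3/2).
At (u, v) = (1/2, -3): H = 3*sqrt(38)/361.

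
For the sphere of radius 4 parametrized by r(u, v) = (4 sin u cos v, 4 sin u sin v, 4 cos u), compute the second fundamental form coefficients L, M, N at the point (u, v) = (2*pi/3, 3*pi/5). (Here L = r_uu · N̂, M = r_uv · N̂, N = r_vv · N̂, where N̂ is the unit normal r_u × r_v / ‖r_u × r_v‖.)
L = -4;  M = 0;  N = -3

Compute the unit normal N̂(u, v) = (sin(u)^2*cos(v)/Abs(sin(u)), sin(u)^2*sin(v)/Abs(sin(u)), sin(2*u)/(2*Abs(sin(u)))), and the second partials r_uu, r_uv, r_vv. Take dot products:
  L(u, v) = r_uu · N̂ = -4*sin(u)/Abs(sin(u)),
  M(u, v) = r_uv · N̂ = 0,
  N(u, v) = r_vv · N̂ = -4*sin(u)^3/Abs(sin(u)).
Evaluating at (u, v) = (2*pi/3, 3*pi/5):
  L = -4, M = 0, N = -3.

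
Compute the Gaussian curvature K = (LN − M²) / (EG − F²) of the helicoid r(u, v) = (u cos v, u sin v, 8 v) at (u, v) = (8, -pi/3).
K = -1/256

Coefficients of the first fundamental form: E = 1, F = 0, G = u^2 + 64.
Coefficients of the second fundamental form: L = 0, M = -8/sqrt(u^2 + 64), N = 0.
Assemble K = (LN − M²)/(EG − F²) = -64/(u^2 + 64)^2. At (u, v) = (8, -pi/3): K = -1/256.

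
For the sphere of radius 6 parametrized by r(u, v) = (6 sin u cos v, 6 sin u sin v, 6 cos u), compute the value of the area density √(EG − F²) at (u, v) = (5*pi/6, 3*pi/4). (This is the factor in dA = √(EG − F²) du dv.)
√(EG − F²)|_{(5*pi/6, 3*pi/4)} = 18

E = 36, F = 0, G = 36*sin(u)^2, so EG − F² = 1296*sin(u)^2. Taking the positive square root: √(EG − F²) = 36*Abs(sin(u)). At (u, v) = (5*pi/6, 3*pi/4): 18.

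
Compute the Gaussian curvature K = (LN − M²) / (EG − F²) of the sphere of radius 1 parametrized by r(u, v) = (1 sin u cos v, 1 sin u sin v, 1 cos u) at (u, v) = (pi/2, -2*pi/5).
K = 1

Coefficients of the first fundamental form: E = 1, F = 0, G = sin(u)^2.
Coefficients of the second fundamental form: L = -sin(u)/Abs(sin(u)), M = 0, N = -sin(u)^3/Abs(sin(u)).
Assemble K = (LN − M²)/(EG − F²) = 1. At (u, v) = (pi/2, -2*pi/5): K = 1.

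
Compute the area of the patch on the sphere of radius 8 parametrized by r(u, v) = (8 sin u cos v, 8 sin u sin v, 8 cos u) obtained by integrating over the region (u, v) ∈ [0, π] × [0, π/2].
Area = 64*pi

Area = ∫∫ √(EG − F²) du dv with √(EG − F²) = 64*Abs(sin(u)). Integrating over [0, π] × [0, π/2] gives 64*pi.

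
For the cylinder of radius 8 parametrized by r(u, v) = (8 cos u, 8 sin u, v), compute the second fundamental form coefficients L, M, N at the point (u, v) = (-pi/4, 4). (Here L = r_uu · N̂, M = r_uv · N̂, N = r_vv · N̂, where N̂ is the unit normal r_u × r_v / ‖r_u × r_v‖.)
L = -8;  M = 0;  N = 0

Compute the unit normal N̂(u, v) = (cos(u), sin(u), 0), and the second partials r_uu, r_uv, r_vv. Take dot products:
  L(u, v) = r_uu · N̂ = -8,
  M(u, v) = r_uv · N̂ = 0,
  N(u, v) = r_vv · N̂ = 0.
Evaluating at (u, v) = (-pi/4, 4):
  L = -8, M = 0, N = 0.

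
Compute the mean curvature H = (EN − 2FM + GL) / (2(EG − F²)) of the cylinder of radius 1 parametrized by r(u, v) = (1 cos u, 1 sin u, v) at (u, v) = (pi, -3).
H = -1/2

With E = 1, F = 0, G = 1, L = -1, M = 0, N = 0, assemble
  H = (EN − 2FM + GL) / (2(EG − F²)) = -1/2.
At (u, v) = (pi, -3): H = -1/2.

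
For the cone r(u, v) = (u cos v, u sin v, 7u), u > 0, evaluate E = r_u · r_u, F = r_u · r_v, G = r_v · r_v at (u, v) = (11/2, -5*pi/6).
E = 50;  F = 0;  G = 121/4

Partials: r_u = (cos(v), sin(v), 7), r_v = (-u*sin(v), u*cos(v), 0). As functions of (u, v):
  E = r_u · r_u = 50,
  F = r_u · r_v = 0,
  G = r_v · r_v = u^2.
Evaluating at (u, v) = (11/2, -5*pi/6): E = 50, F = 0, G = 121/4.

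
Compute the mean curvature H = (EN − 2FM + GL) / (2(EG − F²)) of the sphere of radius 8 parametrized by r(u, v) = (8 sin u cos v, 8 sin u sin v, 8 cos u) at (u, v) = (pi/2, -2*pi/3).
H = -1/8

With E = 64, F = 0, G = 64*sin(u)^2, L = -8*sin(u)/Abs(sin(u)), M = 0, N = -8*sin(u)^3/Abs(sin(u)), assemble
  H = (EN − 2FM + GL) / (2(EG − F²)) = -sin(u)/(8*Abs(sin(u))).
At (u, v) = (pi/2, -2*pi/3): H = -1/8.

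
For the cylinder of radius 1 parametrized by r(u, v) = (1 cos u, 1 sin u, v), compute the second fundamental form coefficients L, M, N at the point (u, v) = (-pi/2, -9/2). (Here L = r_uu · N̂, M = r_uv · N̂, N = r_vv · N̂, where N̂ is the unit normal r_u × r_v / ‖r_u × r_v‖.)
L = -1;  M = 0;  N = 0

Compute the unit normal N̂(u, v) = (cos(u), sin(u), 0), and the second partials r_uu, r_uv, r_vv. Take dot products:
  L(u, v) = r_uu · N̂ = -1,
  M(u, v) = r_uv · N̂ = 0,
  N(u, v) = r_vv · N̂ = 0.
Evaluating at (u, v) = (-pi/2, -9/2):
  L = -1, M = 0, N = 0.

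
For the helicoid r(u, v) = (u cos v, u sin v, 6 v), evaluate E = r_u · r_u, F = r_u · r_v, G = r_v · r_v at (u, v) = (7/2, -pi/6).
E = 1;  F = 0;  G = 193/4

Partials: r_u = (cos(v), sin(v), 0), r_v = (-u*sin(v), u*cos(v), 6). As functions of (u, v):
  E = r_u · r_u = 1,
  F = r_u · r_v = 0,
  G = r_v · r_v = u^2 + 36.
Evaluating at (u, v) = (7/2, -pi/6): E = 1, F = 0, G = 193/4.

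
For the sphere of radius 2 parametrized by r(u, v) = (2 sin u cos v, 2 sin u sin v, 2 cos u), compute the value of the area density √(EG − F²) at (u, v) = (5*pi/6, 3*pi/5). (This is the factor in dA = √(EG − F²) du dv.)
√(EG − F²)|_{(5*pi/6, 3*pi/5)} = 2

E = 4, F = 0, G = 4*sin(u)^2, so EG − F² = 16*sin(u)^2. Taking the positive square root: √(EG − F²) = 4*Abs(sin(u)). At (u, v) = (5*pi/6, 3*pi/5): 2.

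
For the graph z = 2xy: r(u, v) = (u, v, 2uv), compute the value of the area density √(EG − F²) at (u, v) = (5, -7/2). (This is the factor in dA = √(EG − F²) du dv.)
√(EG − F²)|_{(5, -7/2)} = 5*sqrt(6)

E = 4*v^2 + 1, F = 4*u*v, G = 4*u^2 + 1, so EG − F² = 4*u^2 + 4*v^2 + 1. Taking the positive square root: √(EG − F²) = sqrt(4*u^2 + 4*v^2 + 1). At (u, v) = (5, -7/2): 5*sqrt(6).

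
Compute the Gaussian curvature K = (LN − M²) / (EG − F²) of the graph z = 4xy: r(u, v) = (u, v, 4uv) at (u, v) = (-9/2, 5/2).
K = -16/180625

Coefficients of the first fundamental form: E = 16*v^2 + 1, F = 16*u*v, G = 16*u^2 + 1.
Coefficients of the second fundamental form: L = 0, M = 4/sqrt(16*u^2 + 16*v^2 + 1), N = 0.
Assemble K = (LN − M²)/(EG − F²) = -16/(256*u^4 + 512*u^2*v^2 + 32*u^2 + 256*v^4 + 32*v^2 + 1). At (u, v) = (-9/2, 5/2): K = -16/180625.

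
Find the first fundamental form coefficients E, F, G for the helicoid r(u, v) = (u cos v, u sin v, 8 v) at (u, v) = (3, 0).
E = 1;  F = 0;  G = 73

Partials: r_u = (cos(v), sin(v), 0), r_v = (-u*sin(v), u*cos(v), 8). As functions of (u, v):
  E = r_u · r_u = 1,
  F = r_u · r_v = 0,
  G = r_v · r_v = u^2 + 64.
Evaluating at (u, v) = (3, 0): E = 1, F = 0, G = 73.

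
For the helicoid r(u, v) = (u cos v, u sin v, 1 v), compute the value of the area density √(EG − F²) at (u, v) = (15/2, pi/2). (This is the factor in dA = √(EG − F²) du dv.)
√(EG − F²)|_{(15/2, pi/2)} = sqrt(229)/2

E = 1, F = 0, G = u^2 + 1, so EG − F² = u^2 + 1. Taking the positive square root: √(EG − F²) = sqrt(u^2 + 1). At (u, v) = (15/2, pi/2): sqrt(229)/2.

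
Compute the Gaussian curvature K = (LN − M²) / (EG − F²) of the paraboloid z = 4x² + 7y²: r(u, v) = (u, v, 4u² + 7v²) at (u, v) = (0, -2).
K = 112/616225

Coefficients of the first fundamental form: E = 64*u^2 + 1, F = 112*u*v, G = 196*v^2 + 1.
Coefficients of the second fundamental form: L = 8/sqrt(64*u^2 + 196*v^2 + 1), M = 0, N = 14/sqrt(64*u^2 + 196*v^2 + 1).
Assemble K = (LN − M²)/(EG − F²) = 112/(4096*u^4 + 25088*u^2*v^2 + 128*u^2 + 38416*v^4 + 392*v^2 + 1). At (u, v) = (0, -2): K = 112/616225.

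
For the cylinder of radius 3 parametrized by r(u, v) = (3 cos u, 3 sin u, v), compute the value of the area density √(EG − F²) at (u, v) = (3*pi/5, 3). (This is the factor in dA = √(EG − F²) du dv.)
√(EG − F²)|_{(3*pi/5, 3)} = 3

E = 9, F = 0, G = 1, so EG − F² = 9. Taking the positive square root: √(EG − F²) = 3. At (u, v) = (3*pi/5, 3): 3.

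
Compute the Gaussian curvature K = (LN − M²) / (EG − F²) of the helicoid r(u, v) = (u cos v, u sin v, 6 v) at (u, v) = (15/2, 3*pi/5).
K = -64/15129

Coefficients of the first fundamental form: E = 1, F = 0, G = u^2 + 36.
Coefficients of the second fundamental form: L = 0, M = -6/sqrt(u^2 + 36), N = 0.
Assemble K = (LN − M²)/(EG − F²) = -36/(u^2 + 36)^2. At (u, v) = (15/2, 3*pi/5): K = -64/15129.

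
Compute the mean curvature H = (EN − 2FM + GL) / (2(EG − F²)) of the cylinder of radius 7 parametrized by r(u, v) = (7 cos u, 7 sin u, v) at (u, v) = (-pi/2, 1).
H = -1/14

With E = 49, F = 0, G = 1, L = -7, M = 0, N = 0, assemble
  H = (EN − 2FM + GL) / (2(EG − F²)) = -1/14.
At (u, v) = (-pi/2, 1): H = -1/14.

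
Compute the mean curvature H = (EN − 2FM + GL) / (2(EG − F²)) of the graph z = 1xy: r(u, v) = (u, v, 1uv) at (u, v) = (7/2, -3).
H = 84*sqrt(89)/7921

With E = v^2 + 1, F = u*v, G = u^2 + 1, L = 0, M = 1/sqrt(u^2 + v^2 + 1), N = 0, assemble
  H = (EN − 2FM + GL) / (2(EG − F²)) = -u*v/(u^2 + v^2 + 1)^(3/2).
At (u, v) = (7/2, -3): H = 84*sqrt(89)/7921.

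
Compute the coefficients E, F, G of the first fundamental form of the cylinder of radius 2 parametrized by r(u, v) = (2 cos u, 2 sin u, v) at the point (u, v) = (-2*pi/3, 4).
E = 4;  F = 0;  G = 1

Partials: r_u = (-2*sin(u), 2*cos(u), 0), r_v = (0, 0, 1). As functions of (u, v):
  E = r_u · r_u = 4,
  F = r_u · r_v = 0,
  G = r_v · r_v = 1.
Evaluating at (u, v) = (-2*pi/3, 4): E = 4, F = 0, G = 1.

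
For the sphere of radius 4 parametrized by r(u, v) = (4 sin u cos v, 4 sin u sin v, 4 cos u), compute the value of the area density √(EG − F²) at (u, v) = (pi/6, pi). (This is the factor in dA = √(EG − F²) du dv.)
√(EG − F²)|_{(pi/6, pi)} = 8

E = 16, F = 0, G = 16*sin(u)^2, so EG − F² = 256*sin(u)^2. Taking the positive square root: √(EG − F²) = 16*Abs(sin(u)). At (u, v) = (pi/6, pi): 8.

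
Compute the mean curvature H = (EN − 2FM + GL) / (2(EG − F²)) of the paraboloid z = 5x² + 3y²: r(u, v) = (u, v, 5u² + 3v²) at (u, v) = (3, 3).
H = 4328/42875

With E = 100*u^2 + 1, F = 60*u*v, G = 36*v^2 + 1, L = 10/sqrt(100*u^2 + 36*v^2 + 1), M = 0, N = 6/sqrt(100*u^2 + 36*v^2 + 1), assemble
  H = (EN − 2FM + GL) / (2(EG − F²)) = 4*(75*u^2 + 45*v^2 + 2)/(100*u^2 + 36*v^2 + 1)^(3/2).
At (u, v) = (3, 3): H = 4328/42875.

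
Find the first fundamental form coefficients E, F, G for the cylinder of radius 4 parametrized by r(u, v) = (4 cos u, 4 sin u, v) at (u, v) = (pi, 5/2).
E = 16;  F = 0;  G = 1

Partials: r_u = (-4*sin(u), 4*cos(u), 0), r_v = (0, 0, 1). As functions of (u, v):
  E = r_u · r_u = 16,
  F = r_u · r_v = 0,
  G = r_v · r_v = 1.
Evaluating at (u, v) = (pi, 5/2): E = 16, F = 0, G = 1.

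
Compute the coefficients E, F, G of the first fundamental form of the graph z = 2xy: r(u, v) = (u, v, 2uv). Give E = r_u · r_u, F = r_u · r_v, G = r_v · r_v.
E = 4*v^2 + 1;  F = 4*u*v;  G = 4*u^2 + 1

Compute partials: r_u = (1, 0, 2*v), r_v = (0, 1, 2*u). Then
  E = r_u · r_u = 4*v^2 + 1,
  F = r_u · r_v = 4*u*v,
  G = r_v · r_v = 4*u^2 + 1.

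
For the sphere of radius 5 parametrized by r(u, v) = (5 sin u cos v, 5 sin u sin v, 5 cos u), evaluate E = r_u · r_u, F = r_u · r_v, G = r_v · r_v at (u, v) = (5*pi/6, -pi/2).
E = 25;  F = 0;  G = 25/4

Partials: r_u = (5*cos(u)*cos(v), 5*sin(v)*cos(u), -5*sin(u)), r_v = (-5*sin(u)*sin(v), 5*sin(u)*cos(v), 0). As functions of (u, v):
  E = r_u · r_u = 25,
  F = r_u · r_v = 0,
  G = r_v · r_v = 25*sin(u)^2.
Evaluating at (u, v) = (5*pi/6, -pi/2): E = 25, F = 0, G = 25/4.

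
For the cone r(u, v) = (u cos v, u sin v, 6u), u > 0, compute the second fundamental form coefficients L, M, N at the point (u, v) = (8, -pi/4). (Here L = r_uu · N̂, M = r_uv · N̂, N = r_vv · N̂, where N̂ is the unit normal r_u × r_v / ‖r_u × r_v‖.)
L = 0;  M = 0;  N = 48*sqrt(37)/37

Compute the unit normal N̂(u, v) = (-6*sqrt(37)*u*cos(v)/(37*Abs(u)), -6*sqrt(37)*u*sin(v)/(37*Abs(u)), sqrt(37)*u/(37*Abs(u))), and the second partials r_uu, r_uv, r_vv. Take dot products:
  L(u, v) = r_uu · N̂ = 0,
  M(u, v) = r_uv · N̂ = 0,
  N(u, v) = r_vv · N̂ = 6*sqrt(37)*u^2/(37*Abs(u)).
Evaluating at (u, v) = (8, -pi/4):
  L = 0, M = 0, N = 48*sqrt(37)/37.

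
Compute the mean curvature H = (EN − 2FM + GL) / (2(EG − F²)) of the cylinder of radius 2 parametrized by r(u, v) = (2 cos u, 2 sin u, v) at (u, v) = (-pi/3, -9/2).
H = -1/4

With E = 4, F = 0, G = 1, L = -2, M = 0, N = 0, assemble
  H = (EN − 2FM + GL) / (2(EG − F²)) = -1/4.
At (u, v) = (-pi/3, -9/2): H = -1/4.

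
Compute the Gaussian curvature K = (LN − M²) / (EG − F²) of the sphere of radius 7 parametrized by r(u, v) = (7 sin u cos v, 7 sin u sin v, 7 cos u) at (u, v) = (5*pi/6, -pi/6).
K = 1/49

Coefficients of the first fundamental form: E = 49, F = 0, G = 49*sin(u)^2.
Coefficients of the second fundamental form: L = -7*sin(u)/Abs(sin(u)), M = 0, N = -7*sin(u)^3/Abs(sin(u)).
Assemble K = (LN − M²)/(EG − F²) = 1/49. At (u, v) = (5*pi/6, -pi/6): K = 1/49.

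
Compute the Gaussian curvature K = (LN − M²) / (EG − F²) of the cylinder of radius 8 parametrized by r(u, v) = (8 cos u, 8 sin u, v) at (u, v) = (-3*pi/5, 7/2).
K = 0

Coefficients of the first fundamental form: E = 64, F = 0, G = 1.
Coefficients of the second fundamental form: L = -8, M = 0, N = 0.
Assemble K = (LN − M²)/(EG − F²) = 0. At (u, v) = (-3*pi/5, 7/2): K = 0.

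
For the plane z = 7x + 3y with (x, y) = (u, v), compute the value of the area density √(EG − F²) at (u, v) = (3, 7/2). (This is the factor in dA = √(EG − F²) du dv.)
√(EG − F²)|_{(3, 7/2)} = sqrt(59)

E = 50, F = 21, G = 10, so EG − F² = 59. Taking the positive square root: √(EG − F²) = sqrt(59). At (u, v) = (3, 7/2): sqrt(59).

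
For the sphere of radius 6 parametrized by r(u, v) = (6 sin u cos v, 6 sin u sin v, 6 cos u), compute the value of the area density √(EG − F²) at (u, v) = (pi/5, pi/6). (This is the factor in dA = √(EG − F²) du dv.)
√(EG − F²)|_{(pi/5, pi/6)} = 9*sqrt(10 - 2*sqrt(5))

E = 36, F = 0, G = 36*sin(u)^2, so EG − F² = 1296*sin(u)^2. Taking the positive square root: √(EG − F²) = 36*Abs(sin(u)). At (u, v) = (pi/5, pi/6): 9*sqrt(10 - 2*sqrt(5)).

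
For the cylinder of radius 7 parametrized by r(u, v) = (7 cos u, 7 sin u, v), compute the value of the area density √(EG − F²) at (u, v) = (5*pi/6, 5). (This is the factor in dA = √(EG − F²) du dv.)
√(EG − F²)|_{(5*pi/6, 5)} = 7

E = 49, F = 0, G = 1, so EG − F² = 49. Taking the positive square root: √(EG − F²) = 7. At (u, v) = (5*pi/6, 5): 7.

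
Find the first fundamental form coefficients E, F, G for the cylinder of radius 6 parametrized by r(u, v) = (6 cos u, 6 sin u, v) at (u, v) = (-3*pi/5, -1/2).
E = 36;  F = 0;  G = 1

Partials: r_u = (-6*sin(u), 6*cos(u), 0), r_v = (0, 0, 1). As functions of (u, v):
  E = r_u · r_u = 36,
  F = r_u · r_v = 0,
  G = r_v · r_v = 1.
Evaluating at (u, v) = (-3*pi/5, -1/2): E = 36, F = 0, G = 1.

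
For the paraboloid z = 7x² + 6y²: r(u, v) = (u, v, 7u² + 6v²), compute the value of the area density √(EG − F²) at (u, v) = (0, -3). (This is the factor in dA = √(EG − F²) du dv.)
√(EG − F²)|_{(0, -3)} = sqrt(1297)

E = 196*u^2 + 1, F = 168*u*v, G = 144*v^2 + 1, so EG − F² = 196*u^2 + 144*v^2 + 1. Taking the positive square root: √(EG − F²) = sqrt(196*u^2 + 144*v^2 + 1). At (u, v) = (0, -3): sqrt(1297).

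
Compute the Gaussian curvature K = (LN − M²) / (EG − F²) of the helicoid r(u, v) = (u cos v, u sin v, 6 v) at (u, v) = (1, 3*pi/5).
K = -36/1369

Coefficients of the first fundamental form: E = 1, F = 0, G = u^2 + 36.
Coefficients of the second fundamental form: L = 0, M = -6/sqrt(u^2 + 36), N = 0.
Assemble K = (LN − M²)/(EG − F²) = -36/(u^2 + 36)^2. At (u, v) = (1, 3*pi/5): K = -36/1369.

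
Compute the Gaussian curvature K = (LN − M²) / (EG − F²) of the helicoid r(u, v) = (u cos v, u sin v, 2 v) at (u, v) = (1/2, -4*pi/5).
K = -64/289

Coefficients of the first fundamental form: E = 1, F = 0, G = u^2 + 4.
Coefficients of the second fundamental form: L = 0, M = -2/sqrt(u^2 + 4), N = 0.
Assemble K = (LN − M²)/(EG − F²) = -4/(u^2 + 4)^2. At (u, v) = (1/2, -4*pi/5): K = -64/289.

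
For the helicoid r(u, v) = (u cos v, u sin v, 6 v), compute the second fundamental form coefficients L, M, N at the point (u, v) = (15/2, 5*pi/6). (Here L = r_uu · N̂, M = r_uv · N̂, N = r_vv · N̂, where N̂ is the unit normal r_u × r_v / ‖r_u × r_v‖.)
L = 0;  M = -4*sqrt(41)/41;  N = 0

Compute the unit normal N̂(u, v) = (6*sin(v)/sqrt(u^2 + 36), -6*cos(v)/sqrt(u^2 + 36), u/sqrt(u^2 + 36)), and the second partials r_uu, r_uv, r_vv. Take dot products:
  L(u, v) = r_uu · N̂ = 0,
  M(u, v) = r_uv · N̂ = -6/sqrt(u^2 + 36),
  N(u, v) = r_vv · N̂ = 0.
Evaluating at (u, v) = (15/2, 5*pi/6):
  L = 0, M = -4*sqrt(41)/41, N = 0.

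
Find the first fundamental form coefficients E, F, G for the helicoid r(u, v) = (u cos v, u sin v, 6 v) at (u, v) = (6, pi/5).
E = 1;  F = 0;  G = 72

Partials: r_u = (cos(v), sin(v), 0), r_v = (-u*sin(v), u*cos(v), 6). As functions of (u, v):
  E = r_u · r_u = 1,
  F = r_u · r_v = 0,
  G = r_v · r_v = u^2 + 36.
Evaluating at (u, v) = (6, pi/5): E = 1, F = 0, G = 72.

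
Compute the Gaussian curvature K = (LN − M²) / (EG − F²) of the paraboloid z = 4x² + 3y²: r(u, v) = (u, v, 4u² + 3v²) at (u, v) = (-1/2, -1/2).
K = 12/169

Coefficients of the first fundamental form: E = 64*u^2 + 1, F = 48*u*v, G = 36*v^2 + 1.
Coefficients of the second fundamental form: L = 8/sqrt(64*u^2 + 36*v^2 + 1), M = 0, N = 6/sqrt(64*u^2 + 36*v^2 + 1).
Assemble K = (LN − M²)/(EG − F²) = 48/(4096*u^4 + 4608*u^2*v^2 + 128*u^2 + 1296*v^4 + 72*v^2 + 1). At (u, v) = (-1/2, -1/2): K = 12/169.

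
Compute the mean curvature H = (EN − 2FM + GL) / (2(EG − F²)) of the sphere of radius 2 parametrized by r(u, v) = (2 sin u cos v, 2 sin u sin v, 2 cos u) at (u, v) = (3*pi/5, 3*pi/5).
H = -1/2

With E = 4, F = 0, G = 4*sin(u)^2, L = -2*sin(u)/Abs(sin(u)), M = 0, N = -2*sin(u)^3/Abs(sin(u)), assemble
  H = (EN − 2FM + GL) / (2(EG − F²)) = -sin(u)/(2*Abs(sin(u))).
At (u, v) = (3*pi/5, 3*pi/5): H = -1/2.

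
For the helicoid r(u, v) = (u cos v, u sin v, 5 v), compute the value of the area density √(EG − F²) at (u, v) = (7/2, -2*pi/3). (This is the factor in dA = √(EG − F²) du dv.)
√(EG − F²)|_{(7/2, -2*pi/3)} = sqrt(149)/2

E = 1, F = 0, G = u^2 + 25, so EG − F² = u^2 + 25. Taking the positive square root: √(EG − F²) = sqrt(u^2 + 25). At (u, v) = (7/2, -2*pi/3): sqrt(149)/2.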